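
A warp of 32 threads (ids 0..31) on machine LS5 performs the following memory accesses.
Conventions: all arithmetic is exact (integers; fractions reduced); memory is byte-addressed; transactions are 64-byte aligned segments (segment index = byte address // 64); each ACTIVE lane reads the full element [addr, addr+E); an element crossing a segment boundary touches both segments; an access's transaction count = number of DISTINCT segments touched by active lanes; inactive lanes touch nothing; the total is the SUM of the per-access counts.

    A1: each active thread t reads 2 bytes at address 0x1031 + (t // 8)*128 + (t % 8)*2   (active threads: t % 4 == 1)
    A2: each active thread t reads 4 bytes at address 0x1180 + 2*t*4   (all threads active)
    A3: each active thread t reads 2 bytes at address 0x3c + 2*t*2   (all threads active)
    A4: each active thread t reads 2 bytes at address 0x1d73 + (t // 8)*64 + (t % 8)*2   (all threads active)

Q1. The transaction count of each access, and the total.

A1: 4 transactions
A2: 4 transactions
A3: 3 transactions
A4: 5 transactions

Answer: 4,4,3,5; total 16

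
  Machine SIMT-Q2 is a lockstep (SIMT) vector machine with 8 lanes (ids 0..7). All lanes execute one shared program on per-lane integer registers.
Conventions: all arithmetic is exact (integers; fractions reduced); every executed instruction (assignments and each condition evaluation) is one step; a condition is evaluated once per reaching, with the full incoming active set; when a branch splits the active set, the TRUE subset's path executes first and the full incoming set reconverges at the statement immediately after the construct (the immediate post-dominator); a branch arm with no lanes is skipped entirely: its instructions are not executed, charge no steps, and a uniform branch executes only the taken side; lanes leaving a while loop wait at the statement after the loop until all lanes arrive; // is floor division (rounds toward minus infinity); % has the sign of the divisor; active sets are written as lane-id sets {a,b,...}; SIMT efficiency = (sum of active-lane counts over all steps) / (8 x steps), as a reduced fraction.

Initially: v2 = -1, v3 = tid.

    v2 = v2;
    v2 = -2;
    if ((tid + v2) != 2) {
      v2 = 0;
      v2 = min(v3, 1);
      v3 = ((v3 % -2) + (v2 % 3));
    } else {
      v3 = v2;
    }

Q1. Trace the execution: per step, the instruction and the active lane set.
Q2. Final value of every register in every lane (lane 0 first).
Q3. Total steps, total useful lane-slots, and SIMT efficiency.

step 0: v2 <- v2                     {0,1,2,3,4,5,6,7}
step 1: v2 <- -2                     {0,1,2,3,4,5,6,7}
step 2: eval ((tid + v2) != 2)       {0,1,2,3,4,5,6,7}
step 3: v2 <- 0                      {0,1,2,3,5,6,7}
step 4: v2 <- min(v3, 1)             {0,1,2,3,5,6,7}
step 5: v3 <- ((v3 % -2) + (v2 % 3)) {0,1,2,3,5,6,7}
step 6: v3 <- v2                     {4}

Answer: 7 steps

v2: 0,1,1,1,-2,1,1,1
v3: 0,0,1,0,-2,0,1,0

steps = 7; useful = 46; efficiency = 46/56 = 23/28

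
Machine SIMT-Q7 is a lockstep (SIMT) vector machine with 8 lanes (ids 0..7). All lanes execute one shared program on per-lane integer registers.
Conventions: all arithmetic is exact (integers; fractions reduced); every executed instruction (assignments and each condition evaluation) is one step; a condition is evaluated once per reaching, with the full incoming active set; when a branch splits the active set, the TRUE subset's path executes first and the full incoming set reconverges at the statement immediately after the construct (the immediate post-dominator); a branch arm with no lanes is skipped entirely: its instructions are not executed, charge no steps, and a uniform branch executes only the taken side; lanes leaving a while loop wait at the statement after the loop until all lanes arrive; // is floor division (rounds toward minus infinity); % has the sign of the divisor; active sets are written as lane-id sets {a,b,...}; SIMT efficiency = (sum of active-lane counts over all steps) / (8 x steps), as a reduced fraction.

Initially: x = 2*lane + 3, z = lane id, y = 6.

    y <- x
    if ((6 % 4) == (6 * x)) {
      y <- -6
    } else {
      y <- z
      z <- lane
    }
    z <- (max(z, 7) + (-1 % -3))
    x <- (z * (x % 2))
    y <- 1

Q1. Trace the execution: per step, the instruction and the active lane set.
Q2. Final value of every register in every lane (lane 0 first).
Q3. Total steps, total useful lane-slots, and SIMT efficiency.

step 0: y <- x                       {0,1,2,3,4,5,6,7}
step 1: eval ((6 % 4) == (6 * x))    {0,1,2,3,4,5,6,7}
step 2: y <- z                       {0,1,2,3,4,5,6,7}
step 3: z <- lane                    {0,1,2,3,4,5,6,7}
step 4: z <- (max(z, 7) + (-1 % -3)) {0,1,2,3,4,5,6,7}
step 5: x <- (z * (x % 2))           {0,1,2,3,4,5,6,7}
step 6: y <- 1                       {0,1,2,3,4,5,6,7}

Answer: 7 steps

x: 6,6,6,6,6,6,6,6
z: 6,6,6,6,6,6,6,6
y: 1,1,1,1,1,1,1,1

steps = 7; useful = 56; efficiency = 56/56 = 1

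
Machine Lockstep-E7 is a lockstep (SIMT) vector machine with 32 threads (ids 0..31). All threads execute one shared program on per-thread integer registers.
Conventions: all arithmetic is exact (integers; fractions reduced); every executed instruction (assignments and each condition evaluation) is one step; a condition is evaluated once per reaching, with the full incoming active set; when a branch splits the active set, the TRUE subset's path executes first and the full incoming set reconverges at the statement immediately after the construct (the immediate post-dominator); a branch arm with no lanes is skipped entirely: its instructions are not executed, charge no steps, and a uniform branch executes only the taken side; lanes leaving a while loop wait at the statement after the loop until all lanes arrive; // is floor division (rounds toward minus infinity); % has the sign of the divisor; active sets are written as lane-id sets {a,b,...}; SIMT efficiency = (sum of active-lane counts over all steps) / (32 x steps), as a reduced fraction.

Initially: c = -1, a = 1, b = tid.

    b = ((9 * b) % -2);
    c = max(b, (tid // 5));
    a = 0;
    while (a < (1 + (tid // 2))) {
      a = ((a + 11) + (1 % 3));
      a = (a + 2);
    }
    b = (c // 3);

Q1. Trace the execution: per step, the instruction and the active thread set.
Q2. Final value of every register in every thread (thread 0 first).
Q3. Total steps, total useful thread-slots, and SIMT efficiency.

step 0: b <- ((9 * b) % -2)          {0,1,2,3,4,5,6,7,8,9,10,11,12,13,14,15,16,17,18,19,20,21,22,23,24,25,26,27,28,29,30,31}
step 1: c <- max(b, (tid // 5))      {0,1,2,3,4,5,6,7,8,9,10,11,12,13,14,15,16,17,18,19,20,21,22,23,24,25,26,27,28,29,30,31}
step 2: a <- 0                       {0,1,2,3,4,5,6,7,8,9,10,11,12,13,14,15,16,17,18,19,20,21,22,23,24,25,26,27,28,29,30,31}
step 3: eval (a < (1 + (tid // 2)))  {0,1,2,3,4,5,6,7,8,9,10,11,12,13,14,15,16,17,18,19,20,21,22,23,24,25,26,27,28,29,30,31}
step 4: a <- ((a + 11) + (1 % 3))    {0,1,2,3,4,5,6,7,8,9,10,11,12,13,14,15,16,17,18,19,20,21,22,23,24,25,26,27,28,29,30,31}
step 5: a <- (a + 2)                 {0,1,2,3,4,5,6,7,8,9,10,11,12,13,14,15,16,17,18,19,20,21,22,23,24,25,26,27,28,29,30,31}
step 6: eval (a < (1 + (tid // 2)))  {0,1,2,3,4,5,6,7,8,9,10,11,12,13,14,15,16,17,18,19,20,21,22,23,24,25,26,27,28,29,30,31}
step 7: a <- ((a + 11) + (1 % 3))    {28,29,30,31}
step 8: a <- (a + 2)                 {28,29,30,31}
step 9: eval (a < (1 + (tid // 2)))  {28,29,30,31}
step 10: b <- (c // 3)                {0,1,2,3,4,5,6,7,8,9,10,11,12,13,14,15,16,17,18,19,20,21,22,23,24,25,26,27,28,29,30,31}

Answer: 11 steps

c: 0,0,0,0,0,1,1,1,1,1,2,2,2,2,2,3,3,3,3,3,4,4,4,4,4,5,5,5,5,5,6,6
a: 14,14,14,14,14,14,14,14,14,14,14,14,14,14,14,14,14,14,14,14,14,14,14,14,14,14,14,14,28,28,28,28
b: 0,0,0,0,0,0,0,0,0,0,0,0,0,0,0,1,1,1,1,1,1,1,1,1,1,1,1,1,1,1,2,2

steps = 11; useful = 268; efficiency = 268/352 = 67/88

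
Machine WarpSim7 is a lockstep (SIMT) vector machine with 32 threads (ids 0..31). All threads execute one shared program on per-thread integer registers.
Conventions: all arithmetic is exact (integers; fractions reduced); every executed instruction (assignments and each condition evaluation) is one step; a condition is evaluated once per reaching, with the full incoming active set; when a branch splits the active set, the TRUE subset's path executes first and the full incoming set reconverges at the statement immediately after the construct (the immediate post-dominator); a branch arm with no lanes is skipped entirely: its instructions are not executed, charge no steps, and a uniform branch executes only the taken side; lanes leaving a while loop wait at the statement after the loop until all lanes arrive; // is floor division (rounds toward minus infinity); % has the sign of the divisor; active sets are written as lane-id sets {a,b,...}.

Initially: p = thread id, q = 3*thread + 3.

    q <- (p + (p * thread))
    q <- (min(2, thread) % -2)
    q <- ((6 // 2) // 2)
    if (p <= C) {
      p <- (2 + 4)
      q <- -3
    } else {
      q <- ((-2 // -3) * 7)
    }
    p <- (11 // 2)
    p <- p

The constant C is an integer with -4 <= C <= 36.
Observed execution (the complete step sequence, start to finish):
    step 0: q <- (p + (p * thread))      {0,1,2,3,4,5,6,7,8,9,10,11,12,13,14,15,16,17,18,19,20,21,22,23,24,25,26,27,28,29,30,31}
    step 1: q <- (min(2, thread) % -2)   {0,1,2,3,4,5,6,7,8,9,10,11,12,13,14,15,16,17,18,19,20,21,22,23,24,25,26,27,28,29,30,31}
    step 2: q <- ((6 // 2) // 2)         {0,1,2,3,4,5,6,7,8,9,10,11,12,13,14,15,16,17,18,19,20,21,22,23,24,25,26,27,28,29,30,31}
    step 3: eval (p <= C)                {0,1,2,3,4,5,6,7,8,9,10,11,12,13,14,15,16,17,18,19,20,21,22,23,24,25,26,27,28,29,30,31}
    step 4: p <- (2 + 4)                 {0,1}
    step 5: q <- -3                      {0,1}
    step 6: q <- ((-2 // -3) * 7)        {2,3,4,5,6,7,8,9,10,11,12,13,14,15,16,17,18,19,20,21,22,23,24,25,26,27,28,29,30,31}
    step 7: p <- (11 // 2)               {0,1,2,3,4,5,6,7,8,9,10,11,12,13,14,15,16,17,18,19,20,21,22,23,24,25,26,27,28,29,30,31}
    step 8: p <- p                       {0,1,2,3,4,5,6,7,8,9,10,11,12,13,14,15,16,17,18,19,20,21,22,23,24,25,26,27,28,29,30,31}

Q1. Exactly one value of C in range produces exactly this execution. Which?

Answer: C = 1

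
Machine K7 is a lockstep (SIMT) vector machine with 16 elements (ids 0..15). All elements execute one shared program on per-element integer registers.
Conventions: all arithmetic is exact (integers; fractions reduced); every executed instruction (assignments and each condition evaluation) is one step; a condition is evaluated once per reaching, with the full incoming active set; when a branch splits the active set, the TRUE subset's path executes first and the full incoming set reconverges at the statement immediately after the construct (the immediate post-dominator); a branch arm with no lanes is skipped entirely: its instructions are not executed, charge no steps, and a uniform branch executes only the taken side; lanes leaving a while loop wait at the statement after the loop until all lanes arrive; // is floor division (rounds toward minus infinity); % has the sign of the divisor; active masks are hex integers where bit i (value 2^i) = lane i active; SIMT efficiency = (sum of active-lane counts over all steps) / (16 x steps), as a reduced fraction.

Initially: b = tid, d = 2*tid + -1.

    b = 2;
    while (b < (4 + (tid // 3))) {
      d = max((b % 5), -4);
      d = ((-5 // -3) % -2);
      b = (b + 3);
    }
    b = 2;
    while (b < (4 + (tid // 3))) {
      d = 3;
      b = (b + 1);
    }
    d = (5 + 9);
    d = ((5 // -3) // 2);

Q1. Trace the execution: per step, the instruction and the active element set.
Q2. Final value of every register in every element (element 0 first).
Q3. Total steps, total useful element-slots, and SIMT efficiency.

step 0: b <- 2                       0xffff
step 1: eval (b < (4 + (tid // 3)))  0xffff
step 2: d <- max((b % 5), -4)        0xffff
step 3: d <- ((-5 // -3) % -2)       0xffff
step 4: b <- (b + 3)                 0xffff
step 5: eval (b < (4 + (tid // 3)))  0xffff
step 6: d <- max((b % 5), -4)        0xffc0
step 7: d <- ((-5 // -3) % -2)       0xffc0
step 8: b <- (b + 3)                 0xffc0
step 9: eval (b < (4 + (tid // 3)))  0xffc0
step 10: d <- max((b % 5), -4)        0x8000
step 11: d <- ((-5 // -3) % -2)       0x8000
step 12: b <- (b + 3)                 0x8000
step 13: eval (b < (4 + (tid // 3)))  0x8000
step 14: b <- 2                       0xffff
step 15: eval (b < (4 + (tid // 3)))  0xffff
step 16: d <- 3                       0xffff
step 17: b <- (b + 1)                 0xffff
step 18: eval (b < (4 + (tid // 3)))  0xffff
step 19: d <- 3                       0xffff
step 20: b <- (b + 1)                 0xffff
step 21: eval (b < (4 + (tid // 3)))  0xffff
step 22: d <- 3                       0xfff8
step 23: b <- (b + 1)                 0xfff8
step 24: eval (b < (4 + (tid // 3)))  0xfff8
step 25: d <- 3                       0xffc0
step 26: b <- (b + 1)                 0xffc0
step 27: eval (b < (4 + (tid // 3)))  0xffc0
step 28: d <- 3                       0xfe00
step 29: b <- (b + 1)                 0xfe00
step 30: eval (b < (4 + (tid // 3)))  0xfe00
step 31: d <- 3                       0xf000
step 32: b <- (b + 1)                 0xf000
step 33: eval (b < (4 + (tid // 3)))  0xf000
step 34: d <- 3                       0x8000
step 35: b <- (b + 1)                 0x8000
step 36: eval (b < (4 + (tid // 3)))  0x8000
step 37: d <- (5 + 9)                 0xffff
step 38: d <- ((5 // -3) // 2)        0xffff

Answer: 39 steps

b: 4,4,4,5,5,5,6,6,6,7,7,7,8,8,8,9
d: -1,-1,-1,-1,-1,-1,-1,-1,-1,-1,-1,-1,-1,-1,-1,-1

steps = 39; useful = 405; efficiency = 405/624 = 135/208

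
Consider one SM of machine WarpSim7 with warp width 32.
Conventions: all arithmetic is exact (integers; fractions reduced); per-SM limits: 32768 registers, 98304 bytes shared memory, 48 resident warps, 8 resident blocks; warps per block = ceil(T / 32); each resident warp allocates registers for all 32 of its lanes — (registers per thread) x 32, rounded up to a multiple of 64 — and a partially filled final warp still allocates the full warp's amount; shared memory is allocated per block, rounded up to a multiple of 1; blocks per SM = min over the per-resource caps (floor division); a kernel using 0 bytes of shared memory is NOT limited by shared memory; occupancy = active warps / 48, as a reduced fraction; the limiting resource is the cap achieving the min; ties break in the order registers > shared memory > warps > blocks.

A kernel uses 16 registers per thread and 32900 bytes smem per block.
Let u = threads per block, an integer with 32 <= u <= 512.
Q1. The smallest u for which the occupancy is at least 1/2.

Answer: u = 353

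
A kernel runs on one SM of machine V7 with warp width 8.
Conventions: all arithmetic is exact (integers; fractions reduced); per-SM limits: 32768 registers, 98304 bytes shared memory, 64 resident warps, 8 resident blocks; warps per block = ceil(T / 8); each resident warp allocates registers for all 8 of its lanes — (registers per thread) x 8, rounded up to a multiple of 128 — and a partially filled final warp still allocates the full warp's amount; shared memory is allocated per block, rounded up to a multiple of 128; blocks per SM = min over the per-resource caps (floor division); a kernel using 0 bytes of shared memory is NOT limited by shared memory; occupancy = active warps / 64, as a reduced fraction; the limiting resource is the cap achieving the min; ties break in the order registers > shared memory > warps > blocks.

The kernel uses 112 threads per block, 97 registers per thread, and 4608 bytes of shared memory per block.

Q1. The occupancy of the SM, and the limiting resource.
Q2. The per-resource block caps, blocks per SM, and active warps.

Answer: occupancy 7/16, limited by registers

registers: 2 blocks
shared memory: 21 blocks
warps: 4 blocks
blocks: 8 blocks

Answer: 2 blocks, 28 active warps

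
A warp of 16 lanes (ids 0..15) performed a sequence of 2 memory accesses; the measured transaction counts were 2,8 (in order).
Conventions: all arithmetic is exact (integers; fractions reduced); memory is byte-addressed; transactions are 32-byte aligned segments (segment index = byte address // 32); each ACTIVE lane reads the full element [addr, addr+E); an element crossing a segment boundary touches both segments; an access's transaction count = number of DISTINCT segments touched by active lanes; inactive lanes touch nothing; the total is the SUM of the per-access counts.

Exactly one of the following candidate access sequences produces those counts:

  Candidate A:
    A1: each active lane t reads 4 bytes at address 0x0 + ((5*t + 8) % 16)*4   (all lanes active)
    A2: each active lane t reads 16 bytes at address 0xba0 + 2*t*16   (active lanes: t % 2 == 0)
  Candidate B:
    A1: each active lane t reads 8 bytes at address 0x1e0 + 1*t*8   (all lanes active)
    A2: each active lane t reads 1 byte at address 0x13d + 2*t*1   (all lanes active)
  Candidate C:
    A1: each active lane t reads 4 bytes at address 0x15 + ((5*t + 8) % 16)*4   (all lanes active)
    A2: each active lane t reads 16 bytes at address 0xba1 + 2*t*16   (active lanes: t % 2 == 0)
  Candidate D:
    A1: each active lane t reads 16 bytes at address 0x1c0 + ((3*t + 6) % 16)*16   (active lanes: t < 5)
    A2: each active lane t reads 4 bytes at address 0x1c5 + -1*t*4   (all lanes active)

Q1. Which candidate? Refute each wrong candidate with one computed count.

B: A1 gives 4 transactions, not 2
C: A1 gives 3 transactions, not 2
D: A1 gives 5 transactions, not 2
A: all counts match (2,8)

Answer: A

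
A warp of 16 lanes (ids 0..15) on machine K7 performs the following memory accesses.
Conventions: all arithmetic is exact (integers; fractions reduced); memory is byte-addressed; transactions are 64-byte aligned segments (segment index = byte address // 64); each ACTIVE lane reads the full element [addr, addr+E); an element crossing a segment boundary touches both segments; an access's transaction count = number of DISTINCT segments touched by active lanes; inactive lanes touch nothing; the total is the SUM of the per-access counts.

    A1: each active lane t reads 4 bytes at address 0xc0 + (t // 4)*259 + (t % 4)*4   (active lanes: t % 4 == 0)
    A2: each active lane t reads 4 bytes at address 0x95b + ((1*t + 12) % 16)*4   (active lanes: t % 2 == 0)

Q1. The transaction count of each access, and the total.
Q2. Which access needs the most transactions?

A1: 4 transactions
A2: 2 transactions

Answer: 4,2; total 6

Answer: A1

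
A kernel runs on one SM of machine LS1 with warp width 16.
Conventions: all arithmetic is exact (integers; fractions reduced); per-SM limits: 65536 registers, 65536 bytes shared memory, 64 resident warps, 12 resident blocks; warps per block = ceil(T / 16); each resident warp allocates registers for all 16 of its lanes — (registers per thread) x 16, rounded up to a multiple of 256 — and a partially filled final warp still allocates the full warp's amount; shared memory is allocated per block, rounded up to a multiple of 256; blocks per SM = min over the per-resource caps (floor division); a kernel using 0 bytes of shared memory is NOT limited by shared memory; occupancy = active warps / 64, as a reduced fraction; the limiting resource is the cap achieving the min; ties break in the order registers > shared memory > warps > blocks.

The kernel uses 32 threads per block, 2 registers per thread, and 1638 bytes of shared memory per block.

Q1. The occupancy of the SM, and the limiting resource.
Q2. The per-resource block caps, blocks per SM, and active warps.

Answer: occupancy 3/8, limited by blocks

registers: 128 blocks
shared memory: 36 blocks
warps: 32 blocks
blocks: 12 blocks

Answer: 12 blocks, 24 active warps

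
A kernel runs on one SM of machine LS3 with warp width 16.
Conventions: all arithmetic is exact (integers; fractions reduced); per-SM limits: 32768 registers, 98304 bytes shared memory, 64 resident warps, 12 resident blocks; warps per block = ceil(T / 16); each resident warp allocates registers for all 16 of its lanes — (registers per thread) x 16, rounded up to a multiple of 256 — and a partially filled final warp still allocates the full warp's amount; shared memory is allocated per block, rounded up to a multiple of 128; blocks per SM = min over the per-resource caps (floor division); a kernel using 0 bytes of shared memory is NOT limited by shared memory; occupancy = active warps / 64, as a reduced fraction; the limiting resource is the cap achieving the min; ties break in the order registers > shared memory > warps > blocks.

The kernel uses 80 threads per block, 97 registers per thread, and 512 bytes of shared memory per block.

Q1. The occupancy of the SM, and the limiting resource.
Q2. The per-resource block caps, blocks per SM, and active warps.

Answer: occupancy 15/64, limited by registers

registers: 3 blocks
shared memory: 192 blocks
warps: 12 blocks
blocks: 12 blocks

Answer: 3 blocks, 15 active warps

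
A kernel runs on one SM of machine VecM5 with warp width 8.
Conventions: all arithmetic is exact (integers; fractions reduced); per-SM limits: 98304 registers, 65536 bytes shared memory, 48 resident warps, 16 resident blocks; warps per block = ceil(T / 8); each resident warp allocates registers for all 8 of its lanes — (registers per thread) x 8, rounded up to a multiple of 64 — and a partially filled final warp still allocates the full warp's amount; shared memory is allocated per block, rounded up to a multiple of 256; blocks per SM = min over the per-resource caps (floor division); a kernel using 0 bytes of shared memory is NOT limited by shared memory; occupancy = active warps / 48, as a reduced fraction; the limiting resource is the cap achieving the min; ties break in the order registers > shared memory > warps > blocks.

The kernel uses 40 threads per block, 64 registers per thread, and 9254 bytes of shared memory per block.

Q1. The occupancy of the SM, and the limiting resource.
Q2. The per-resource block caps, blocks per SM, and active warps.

Answer: occupancy 5/8, limited by shared memory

registers: 38 blocks
shared memory: 6 blocks
warps: 9 blocks
blocks: 16 blocks

Answer: 6 blocks, 30 active warps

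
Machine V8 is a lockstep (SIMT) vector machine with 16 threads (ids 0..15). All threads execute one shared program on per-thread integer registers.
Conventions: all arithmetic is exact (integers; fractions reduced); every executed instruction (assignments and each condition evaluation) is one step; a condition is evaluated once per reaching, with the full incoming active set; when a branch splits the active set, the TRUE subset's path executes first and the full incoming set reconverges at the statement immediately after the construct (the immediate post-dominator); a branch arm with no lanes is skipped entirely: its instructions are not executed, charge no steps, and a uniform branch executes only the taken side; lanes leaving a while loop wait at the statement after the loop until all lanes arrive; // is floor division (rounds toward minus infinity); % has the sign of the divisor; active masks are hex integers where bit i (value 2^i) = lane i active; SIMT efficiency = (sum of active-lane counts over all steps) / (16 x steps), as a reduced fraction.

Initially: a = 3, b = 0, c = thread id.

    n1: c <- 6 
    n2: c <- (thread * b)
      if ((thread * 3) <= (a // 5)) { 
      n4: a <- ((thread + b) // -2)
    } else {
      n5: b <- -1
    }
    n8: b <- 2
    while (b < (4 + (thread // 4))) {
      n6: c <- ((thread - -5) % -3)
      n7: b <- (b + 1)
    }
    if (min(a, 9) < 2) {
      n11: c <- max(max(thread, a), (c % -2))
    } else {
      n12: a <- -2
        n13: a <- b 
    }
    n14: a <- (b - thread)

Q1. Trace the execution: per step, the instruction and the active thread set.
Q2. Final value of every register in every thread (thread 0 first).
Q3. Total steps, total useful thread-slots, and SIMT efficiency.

step 0: c <- 6                       0xffff
step 1: c <- (thread * b)            0xffff
step 2: eval ((thread * 3) <= (a // 5)) 0xffff
step 3: a <- ((thread + b) // -2)    0x0001
step 4: b <- -1                      0xfffe
step 5: b <- 2                       0xffff
step 6: eval (b < (4 + (thread // 4))) 0xffff
step 7: c <- ((thread - -5) % -3)    0xffff
step 8: b <- (b + 1)                 0xffff
step 9: eval (b < (4 + (thread // 4))) 0xffff
step 10: c <- ((thread - -5) % -3)    0xffff
step 11: b <- (b + 1)                 0xffff
step 12: eval (b < (4 + (thread // 4))) 0xffff
step 13: c <- ((thread - -5) % -3)    0xfff0
step 14: b <- (b + 1)                 0xfff0
step 15: eval (b < (4 + (thread // 4))) 0xfff0
step 16: c <- ((thread - -5) % -3)    0xff00
step 17: b <- (b + 1)                 0xff00
step 18: eval (b < (4 + (thread // 4))) 0xff00
step 19: c <- ((thread - -5) % -3)    0xf000
step 20: b <- (b + 1)                 0xf000
step 21: eval (b < (4 + (thread // 4))) 0xf000
step 22: eval (min(a, 9) < 2)         0xffff
step 23: c <- max(max(thread, a), (c % -2)) 0x0001
step 24: a <- -2                      0xfffe
step 25: a <- b                       0xfffe
step 26: a <- (b - thread)            0xffff

Answer: 27 steps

a: 4,3,2,1,1,0,-1,-2,-2,-3,-4,-5,-5,-6,-7,-8
b: 4,4,4,4,5,5,5,5,6,6,6,6,7,7,7,7
c: 0,0,-2,-1,0,-2,-1,0,-2,-1,0,-2,-1,0,-2,-1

steps = 27; useful = 327; efficiency = 327/432 = 109/144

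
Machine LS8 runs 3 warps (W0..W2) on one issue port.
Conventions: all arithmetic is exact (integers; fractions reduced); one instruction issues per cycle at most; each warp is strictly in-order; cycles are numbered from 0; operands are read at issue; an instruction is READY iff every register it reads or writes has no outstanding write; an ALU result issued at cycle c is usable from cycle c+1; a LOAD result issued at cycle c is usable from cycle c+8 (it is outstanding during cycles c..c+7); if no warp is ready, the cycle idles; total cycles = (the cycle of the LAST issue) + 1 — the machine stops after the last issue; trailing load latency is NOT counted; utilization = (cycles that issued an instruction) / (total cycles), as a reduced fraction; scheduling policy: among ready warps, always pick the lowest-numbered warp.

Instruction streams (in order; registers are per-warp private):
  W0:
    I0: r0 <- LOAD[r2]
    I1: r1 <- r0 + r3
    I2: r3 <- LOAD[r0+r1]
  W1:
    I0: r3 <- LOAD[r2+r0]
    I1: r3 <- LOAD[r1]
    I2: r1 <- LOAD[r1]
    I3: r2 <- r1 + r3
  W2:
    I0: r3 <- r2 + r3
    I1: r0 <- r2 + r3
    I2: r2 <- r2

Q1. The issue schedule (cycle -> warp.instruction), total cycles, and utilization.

cycle 0: W0.I0
cycle 1: W1.I0
cycle 2: W2.I0
cycle 3: W2.I1
cycle 4: W2.I2
cycle 5: idle
cycle 6: idle
cycle 7: idle
cycle 8: W0.I1
cycle 9: W0.I2
cycle 10: W1.I1
cycle 11: W1.I2
cycle 12: idle
cycle 13: idle
cycle 14: idle
cycle 15: idle
cycle 16: idle
cycle 17: idle
cycle 18: idle
cycle 19: W1.I3

Answer: 20 cycles, utilization 1/2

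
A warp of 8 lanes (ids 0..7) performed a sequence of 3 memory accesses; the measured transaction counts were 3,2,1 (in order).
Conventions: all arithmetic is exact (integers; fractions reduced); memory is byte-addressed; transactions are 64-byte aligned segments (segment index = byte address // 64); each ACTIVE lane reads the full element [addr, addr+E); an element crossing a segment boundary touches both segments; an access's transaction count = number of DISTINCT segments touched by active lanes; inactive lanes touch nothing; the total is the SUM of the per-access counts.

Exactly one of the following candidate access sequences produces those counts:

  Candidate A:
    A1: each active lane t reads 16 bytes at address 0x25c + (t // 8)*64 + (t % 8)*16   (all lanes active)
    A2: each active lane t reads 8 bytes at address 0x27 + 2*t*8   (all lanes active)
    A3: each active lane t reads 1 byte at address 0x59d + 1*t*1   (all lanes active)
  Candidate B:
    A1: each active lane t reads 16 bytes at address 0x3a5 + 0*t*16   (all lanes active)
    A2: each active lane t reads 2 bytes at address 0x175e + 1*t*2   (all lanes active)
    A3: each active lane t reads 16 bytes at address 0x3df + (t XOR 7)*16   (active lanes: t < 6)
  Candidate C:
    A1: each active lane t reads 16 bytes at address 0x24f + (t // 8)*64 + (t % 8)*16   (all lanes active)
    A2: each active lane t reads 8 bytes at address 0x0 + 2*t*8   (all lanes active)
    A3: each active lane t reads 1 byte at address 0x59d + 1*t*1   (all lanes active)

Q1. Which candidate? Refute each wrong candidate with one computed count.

A: A2 gives 3 transactions, not 2
B: A1 gives 1 transaction, not 3
C: all counts match (3,2,1)

Answer: C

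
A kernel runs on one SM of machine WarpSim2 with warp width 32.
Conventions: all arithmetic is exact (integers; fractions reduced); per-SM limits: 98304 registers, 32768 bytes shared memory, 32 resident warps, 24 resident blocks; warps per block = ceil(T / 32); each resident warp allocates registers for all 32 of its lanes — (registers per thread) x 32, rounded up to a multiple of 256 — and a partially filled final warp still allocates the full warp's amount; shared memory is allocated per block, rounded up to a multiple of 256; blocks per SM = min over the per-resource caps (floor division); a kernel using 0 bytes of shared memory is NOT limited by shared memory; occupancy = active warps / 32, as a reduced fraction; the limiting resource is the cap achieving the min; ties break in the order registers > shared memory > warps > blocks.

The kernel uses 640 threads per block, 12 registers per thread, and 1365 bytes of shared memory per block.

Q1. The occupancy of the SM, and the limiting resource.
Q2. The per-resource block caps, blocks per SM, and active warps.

Answer: occupancy 5/8, limited by warps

registers: 9 blocks
shared memory: 21 blocks
warps: 1 block
blocks: 24 blocks

Answer: 1 block, 20 active warps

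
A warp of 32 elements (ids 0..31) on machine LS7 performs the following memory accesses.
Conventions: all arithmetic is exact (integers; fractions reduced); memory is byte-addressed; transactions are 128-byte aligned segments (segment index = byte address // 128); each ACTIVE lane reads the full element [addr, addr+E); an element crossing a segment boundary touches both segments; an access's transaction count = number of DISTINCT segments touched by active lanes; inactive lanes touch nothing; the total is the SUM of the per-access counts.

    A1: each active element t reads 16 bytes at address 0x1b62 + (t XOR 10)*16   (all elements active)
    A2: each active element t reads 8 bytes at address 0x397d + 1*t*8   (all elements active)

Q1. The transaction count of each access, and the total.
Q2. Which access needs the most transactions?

A1: 5 transactions
A2: 3 transactions

Answer: 5,3; total 8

Answer: A1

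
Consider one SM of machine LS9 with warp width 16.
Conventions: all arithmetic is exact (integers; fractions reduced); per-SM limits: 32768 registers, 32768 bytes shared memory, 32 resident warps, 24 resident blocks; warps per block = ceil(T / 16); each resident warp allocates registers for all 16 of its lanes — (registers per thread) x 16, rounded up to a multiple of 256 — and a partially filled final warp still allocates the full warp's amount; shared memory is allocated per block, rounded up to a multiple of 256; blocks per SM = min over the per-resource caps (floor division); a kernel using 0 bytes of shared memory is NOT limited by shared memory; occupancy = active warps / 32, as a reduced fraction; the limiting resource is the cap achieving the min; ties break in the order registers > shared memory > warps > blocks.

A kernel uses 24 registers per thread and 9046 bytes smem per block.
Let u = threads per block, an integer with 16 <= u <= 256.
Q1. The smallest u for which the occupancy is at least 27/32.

Answer: u = 129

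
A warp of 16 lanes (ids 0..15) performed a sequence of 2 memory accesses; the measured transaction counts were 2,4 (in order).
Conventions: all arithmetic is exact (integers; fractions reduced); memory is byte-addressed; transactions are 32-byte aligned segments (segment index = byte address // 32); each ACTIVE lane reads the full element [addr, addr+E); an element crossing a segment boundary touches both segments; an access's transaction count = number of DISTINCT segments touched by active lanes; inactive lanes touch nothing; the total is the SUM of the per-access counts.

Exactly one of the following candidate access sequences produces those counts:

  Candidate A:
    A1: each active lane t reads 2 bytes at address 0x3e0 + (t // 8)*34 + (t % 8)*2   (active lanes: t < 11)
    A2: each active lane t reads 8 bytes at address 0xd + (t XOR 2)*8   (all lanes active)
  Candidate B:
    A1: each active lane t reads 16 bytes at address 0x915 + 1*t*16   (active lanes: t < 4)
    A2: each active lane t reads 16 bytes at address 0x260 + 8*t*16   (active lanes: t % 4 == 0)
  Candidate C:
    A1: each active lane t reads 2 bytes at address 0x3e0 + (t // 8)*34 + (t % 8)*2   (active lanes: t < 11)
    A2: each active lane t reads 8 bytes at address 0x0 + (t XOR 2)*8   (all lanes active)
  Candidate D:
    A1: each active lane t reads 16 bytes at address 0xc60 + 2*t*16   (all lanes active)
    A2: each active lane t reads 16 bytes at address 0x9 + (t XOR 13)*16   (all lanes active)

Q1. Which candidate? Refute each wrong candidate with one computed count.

A: A2 gives 5 transactions, not 4
B: A1 gives 3 transactions, not 2
D: A1 gives 16 transactions, not 2
C: all counts match (2,4)

Answer: C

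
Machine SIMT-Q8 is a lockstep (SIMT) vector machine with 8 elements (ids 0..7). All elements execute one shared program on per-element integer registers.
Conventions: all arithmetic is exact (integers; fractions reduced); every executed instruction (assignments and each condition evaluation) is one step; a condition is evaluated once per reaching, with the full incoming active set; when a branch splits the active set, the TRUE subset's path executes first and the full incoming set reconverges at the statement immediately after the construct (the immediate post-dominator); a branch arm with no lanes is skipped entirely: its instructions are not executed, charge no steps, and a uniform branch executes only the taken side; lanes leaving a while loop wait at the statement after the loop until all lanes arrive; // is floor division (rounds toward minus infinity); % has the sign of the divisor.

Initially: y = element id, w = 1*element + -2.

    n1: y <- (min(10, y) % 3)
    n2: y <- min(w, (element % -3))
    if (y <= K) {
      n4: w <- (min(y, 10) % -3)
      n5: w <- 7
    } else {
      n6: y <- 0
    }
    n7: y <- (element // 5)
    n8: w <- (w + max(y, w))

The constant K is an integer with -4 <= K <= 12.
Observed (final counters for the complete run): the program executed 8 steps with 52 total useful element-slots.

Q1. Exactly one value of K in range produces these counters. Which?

Answer: K = -2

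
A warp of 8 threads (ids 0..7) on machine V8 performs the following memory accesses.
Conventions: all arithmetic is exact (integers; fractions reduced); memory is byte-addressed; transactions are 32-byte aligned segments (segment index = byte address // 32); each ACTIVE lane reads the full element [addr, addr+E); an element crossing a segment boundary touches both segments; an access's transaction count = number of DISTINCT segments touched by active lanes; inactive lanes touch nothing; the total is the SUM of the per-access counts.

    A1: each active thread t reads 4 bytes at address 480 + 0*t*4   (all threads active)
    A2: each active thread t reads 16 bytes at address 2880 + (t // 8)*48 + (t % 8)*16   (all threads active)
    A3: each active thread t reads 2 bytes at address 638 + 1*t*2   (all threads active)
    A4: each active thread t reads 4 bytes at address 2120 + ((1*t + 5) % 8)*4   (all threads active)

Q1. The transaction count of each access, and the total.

A1: 1 transaction
A2: 4 transactions
A3: 2 transactions
A4: 2 transactions

Answer: 1,4,2,2; total 9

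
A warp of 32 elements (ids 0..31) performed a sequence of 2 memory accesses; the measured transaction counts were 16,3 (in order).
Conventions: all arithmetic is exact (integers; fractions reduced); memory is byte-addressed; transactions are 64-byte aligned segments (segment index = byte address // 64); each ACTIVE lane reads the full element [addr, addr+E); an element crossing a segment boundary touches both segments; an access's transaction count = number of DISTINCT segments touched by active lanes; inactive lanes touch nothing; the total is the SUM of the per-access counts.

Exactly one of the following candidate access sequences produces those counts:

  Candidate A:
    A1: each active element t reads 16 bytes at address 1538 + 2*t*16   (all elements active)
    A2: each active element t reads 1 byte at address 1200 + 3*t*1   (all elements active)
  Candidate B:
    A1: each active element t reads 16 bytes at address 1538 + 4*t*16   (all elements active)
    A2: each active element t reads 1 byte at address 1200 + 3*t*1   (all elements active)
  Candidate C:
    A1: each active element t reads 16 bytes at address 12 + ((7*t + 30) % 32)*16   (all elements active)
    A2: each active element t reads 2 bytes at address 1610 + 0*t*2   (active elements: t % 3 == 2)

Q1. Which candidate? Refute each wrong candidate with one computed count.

B: A1 gives 32 transactions, not 16
C: A1 gives 9 transactions, not 16
A: all counts match (16,3)

Answer: A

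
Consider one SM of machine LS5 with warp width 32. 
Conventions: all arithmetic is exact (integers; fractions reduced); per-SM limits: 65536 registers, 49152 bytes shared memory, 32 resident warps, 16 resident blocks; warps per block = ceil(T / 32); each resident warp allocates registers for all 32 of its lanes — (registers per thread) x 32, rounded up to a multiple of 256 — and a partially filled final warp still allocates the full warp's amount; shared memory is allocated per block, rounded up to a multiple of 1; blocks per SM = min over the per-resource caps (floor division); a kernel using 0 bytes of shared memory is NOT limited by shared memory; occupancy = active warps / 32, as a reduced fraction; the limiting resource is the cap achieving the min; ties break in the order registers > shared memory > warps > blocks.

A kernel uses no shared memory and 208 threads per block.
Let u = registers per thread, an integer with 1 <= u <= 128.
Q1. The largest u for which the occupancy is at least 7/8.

Answer: u = 72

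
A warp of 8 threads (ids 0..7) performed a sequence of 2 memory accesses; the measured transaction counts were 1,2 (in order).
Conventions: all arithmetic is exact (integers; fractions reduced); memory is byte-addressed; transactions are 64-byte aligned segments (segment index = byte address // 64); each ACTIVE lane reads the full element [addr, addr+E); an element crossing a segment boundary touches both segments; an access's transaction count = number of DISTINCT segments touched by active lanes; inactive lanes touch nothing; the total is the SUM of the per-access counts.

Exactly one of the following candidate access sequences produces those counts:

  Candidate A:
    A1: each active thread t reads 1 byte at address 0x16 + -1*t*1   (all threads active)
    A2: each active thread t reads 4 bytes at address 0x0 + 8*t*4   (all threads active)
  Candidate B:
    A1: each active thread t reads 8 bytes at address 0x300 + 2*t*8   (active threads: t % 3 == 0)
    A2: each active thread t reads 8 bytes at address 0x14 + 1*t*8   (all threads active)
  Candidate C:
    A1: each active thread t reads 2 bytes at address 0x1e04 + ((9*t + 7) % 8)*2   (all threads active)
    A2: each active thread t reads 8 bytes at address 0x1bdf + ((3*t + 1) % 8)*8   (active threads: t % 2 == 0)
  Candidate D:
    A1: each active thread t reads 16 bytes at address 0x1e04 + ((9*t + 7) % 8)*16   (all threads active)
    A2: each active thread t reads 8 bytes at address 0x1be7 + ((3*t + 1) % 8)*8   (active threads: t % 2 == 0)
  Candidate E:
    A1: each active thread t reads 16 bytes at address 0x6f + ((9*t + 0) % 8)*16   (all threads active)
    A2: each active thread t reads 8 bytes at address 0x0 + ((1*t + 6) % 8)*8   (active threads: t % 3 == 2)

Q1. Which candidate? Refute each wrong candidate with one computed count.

A: A2 gives 4 transactions, not 2
B: A1 gives 2 transactions, not 1
D: A1 gives 3 transactions, not 1
E: A1 gives 3 transactions, not 1
C: all counts match (1,2)

Answer: C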